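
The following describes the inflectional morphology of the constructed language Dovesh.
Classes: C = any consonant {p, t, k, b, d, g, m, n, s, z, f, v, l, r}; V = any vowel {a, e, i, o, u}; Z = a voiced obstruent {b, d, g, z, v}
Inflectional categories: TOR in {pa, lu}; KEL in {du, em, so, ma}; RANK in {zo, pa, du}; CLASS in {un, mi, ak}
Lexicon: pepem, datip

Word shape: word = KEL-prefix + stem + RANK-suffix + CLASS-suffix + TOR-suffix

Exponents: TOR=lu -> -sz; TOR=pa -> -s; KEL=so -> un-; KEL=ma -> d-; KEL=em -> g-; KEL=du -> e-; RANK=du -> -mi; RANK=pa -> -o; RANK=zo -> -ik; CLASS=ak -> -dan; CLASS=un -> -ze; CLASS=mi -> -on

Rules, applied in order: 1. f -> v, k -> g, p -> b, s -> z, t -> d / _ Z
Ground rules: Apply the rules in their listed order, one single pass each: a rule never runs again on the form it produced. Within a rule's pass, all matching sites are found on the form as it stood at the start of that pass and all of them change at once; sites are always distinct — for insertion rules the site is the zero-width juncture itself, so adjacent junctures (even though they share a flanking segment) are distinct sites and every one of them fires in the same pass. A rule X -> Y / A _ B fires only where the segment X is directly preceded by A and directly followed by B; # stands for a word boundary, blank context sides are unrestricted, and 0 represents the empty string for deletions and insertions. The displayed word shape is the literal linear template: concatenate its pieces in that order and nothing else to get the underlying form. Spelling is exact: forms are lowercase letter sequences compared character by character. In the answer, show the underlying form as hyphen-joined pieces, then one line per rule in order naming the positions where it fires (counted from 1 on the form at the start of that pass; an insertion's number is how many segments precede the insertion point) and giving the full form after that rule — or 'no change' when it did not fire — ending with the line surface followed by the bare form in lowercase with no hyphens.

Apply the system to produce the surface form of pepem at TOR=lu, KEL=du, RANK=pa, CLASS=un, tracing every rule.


underlying: e-pepem-o-ze-sz
1. f -> v, k -> g, p -> b, s -> z, t -> d / _ Z: fires at position(s) 10: epepemozezz
surface: epepemozezz


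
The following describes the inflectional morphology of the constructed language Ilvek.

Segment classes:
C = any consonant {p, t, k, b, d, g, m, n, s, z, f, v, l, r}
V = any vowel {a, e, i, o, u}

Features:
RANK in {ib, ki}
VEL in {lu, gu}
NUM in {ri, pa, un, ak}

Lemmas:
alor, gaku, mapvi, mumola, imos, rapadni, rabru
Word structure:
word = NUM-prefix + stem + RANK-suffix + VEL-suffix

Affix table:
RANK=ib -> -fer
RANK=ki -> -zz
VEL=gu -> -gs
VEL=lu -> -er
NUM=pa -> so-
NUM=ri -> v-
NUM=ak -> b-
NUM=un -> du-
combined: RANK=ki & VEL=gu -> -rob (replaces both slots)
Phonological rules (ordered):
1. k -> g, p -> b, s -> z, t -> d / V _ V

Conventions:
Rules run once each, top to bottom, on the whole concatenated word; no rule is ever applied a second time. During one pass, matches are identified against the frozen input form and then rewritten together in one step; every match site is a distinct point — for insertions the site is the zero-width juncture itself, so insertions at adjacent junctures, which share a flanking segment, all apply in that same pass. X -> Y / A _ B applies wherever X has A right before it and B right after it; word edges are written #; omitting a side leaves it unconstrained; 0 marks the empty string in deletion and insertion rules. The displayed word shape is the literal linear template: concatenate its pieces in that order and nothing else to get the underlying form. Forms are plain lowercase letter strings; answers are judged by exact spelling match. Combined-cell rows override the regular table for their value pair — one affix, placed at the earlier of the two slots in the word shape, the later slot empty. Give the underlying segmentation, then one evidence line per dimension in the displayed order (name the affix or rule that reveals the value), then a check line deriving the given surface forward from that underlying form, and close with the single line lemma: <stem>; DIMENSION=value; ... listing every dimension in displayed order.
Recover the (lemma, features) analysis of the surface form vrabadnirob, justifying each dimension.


underlying: v-rapadni-rob
RANK=ki - signalled by the combined affix row
VEL=gu - signalled by the combined affix row
NUM=ri - signalled by the affix v-
check: vrapadnirob -> vrabadnirob
lemma: rapadni; RANK=ki; VEL=gu; NUM=ri


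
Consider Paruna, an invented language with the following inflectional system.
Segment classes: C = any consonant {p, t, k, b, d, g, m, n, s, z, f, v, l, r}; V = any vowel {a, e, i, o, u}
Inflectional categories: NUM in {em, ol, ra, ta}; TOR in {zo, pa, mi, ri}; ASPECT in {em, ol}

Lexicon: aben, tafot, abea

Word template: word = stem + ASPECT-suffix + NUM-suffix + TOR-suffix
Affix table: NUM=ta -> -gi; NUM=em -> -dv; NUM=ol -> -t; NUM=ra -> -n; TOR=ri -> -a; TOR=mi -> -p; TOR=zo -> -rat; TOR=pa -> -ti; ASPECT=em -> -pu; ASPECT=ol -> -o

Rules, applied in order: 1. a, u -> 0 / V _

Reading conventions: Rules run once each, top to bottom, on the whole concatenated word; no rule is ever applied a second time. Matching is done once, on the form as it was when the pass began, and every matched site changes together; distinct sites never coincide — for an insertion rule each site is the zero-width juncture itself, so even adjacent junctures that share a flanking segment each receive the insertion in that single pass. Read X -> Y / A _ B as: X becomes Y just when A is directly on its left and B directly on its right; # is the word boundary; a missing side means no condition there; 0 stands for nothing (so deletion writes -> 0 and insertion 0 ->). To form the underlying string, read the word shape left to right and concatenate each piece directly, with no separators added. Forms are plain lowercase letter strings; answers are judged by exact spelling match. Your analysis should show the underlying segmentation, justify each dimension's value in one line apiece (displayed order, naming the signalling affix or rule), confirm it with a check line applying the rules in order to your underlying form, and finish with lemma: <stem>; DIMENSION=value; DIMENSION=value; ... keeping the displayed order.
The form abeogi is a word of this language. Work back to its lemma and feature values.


underlying: abea-o-gi-a
NUM=ta - signalled by the affix -gi
TOR=ri - signalled by the affix -a
ASPECT=ol - signalled by the affix -o
check: abeaogia -> abeogi
lemma: abea; NUM=ta; TOR=ri; ASPECT=ol


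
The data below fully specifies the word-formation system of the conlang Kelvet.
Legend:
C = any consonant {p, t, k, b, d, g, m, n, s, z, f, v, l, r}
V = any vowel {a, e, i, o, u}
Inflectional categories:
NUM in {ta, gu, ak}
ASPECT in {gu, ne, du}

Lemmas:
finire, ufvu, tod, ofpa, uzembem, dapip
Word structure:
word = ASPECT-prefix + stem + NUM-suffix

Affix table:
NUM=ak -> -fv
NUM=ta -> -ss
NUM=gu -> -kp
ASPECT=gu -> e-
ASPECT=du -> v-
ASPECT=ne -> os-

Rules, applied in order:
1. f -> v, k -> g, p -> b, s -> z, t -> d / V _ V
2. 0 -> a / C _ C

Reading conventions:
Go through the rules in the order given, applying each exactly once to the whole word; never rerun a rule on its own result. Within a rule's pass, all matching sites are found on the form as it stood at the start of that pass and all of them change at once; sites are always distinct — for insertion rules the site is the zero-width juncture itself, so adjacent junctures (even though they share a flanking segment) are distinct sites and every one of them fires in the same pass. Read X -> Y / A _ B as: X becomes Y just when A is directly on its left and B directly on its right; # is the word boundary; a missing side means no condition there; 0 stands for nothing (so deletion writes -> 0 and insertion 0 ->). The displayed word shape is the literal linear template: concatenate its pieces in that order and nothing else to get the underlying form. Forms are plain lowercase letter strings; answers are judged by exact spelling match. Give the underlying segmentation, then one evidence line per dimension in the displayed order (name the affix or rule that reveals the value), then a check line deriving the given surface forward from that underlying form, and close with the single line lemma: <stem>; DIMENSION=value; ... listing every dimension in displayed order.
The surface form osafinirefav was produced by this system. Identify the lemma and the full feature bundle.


underlying: os-finire-fv
NUM=ak - signalled by the affix -fv
ASPECT=ne - signalled by the affix os-
check: osfinirefv -> osfinirefv -> osafinirefav
lemma: finire; NUM=ak; ASPECT=ne


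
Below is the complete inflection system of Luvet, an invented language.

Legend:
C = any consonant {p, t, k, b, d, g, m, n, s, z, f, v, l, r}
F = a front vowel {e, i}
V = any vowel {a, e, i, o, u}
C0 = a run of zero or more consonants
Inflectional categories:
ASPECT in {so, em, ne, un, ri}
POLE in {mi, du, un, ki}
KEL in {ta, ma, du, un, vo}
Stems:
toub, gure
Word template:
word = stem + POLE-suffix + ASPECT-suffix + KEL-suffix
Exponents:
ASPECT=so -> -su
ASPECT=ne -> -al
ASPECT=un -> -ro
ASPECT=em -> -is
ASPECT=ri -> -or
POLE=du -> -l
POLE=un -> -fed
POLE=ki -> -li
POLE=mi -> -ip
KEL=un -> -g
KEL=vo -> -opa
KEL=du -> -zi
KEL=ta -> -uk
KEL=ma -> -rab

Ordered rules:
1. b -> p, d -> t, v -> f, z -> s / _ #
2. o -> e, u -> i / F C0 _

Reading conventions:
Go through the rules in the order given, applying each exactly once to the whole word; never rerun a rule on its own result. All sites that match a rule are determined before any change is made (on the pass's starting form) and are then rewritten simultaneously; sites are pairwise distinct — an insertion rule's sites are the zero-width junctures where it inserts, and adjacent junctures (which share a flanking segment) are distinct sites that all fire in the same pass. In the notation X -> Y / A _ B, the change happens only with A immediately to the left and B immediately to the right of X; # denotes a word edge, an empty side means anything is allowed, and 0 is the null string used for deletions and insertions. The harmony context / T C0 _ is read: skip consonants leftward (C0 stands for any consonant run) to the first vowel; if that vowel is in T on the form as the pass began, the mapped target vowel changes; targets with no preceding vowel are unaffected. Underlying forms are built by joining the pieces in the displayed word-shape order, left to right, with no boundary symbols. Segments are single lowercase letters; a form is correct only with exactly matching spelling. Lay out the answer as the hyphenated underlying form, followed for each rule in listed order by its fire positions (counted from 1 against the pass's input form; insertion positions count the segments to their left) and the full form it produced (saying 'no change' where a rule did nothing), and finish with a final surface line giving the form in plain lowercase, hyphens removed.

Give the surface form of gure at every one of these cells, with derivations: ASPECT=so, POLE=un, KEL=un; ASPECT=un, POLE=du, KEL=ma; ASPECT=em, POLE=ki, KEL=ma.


cell ASPECT=so, POLE=un, KEL=un:
underlying: gure-fed-su-g
1. b -> p, d -> t, v -> f, z -> s / _ #: no change
2. o -> e, u -> i / F C0 _: fires at position(s) 9: gurefedsig
surface: gurefedsig

cell ASPECT=un, POLE=du, KEL=ma:
underlying: gure-l-ro-rab
1. b -> p, d -> t, v -> f, z -> s / _ #: fires at position(s) 10: gurelrorap
2. o -> e, u -> i / F C0 _: fires at position(s) 7: gurelrerap
surface: gurelrerap

cell ASPECT=em, POLE=ki, KEL=ma:
underlying: gure-li-is-rab
1. b -> p, d -> t, v -> f, z -> s / _ #: fires at position(s) 11: gureliisrap
2. o -> e, u -> i / F C0 _: no change
surface: gureliisrap


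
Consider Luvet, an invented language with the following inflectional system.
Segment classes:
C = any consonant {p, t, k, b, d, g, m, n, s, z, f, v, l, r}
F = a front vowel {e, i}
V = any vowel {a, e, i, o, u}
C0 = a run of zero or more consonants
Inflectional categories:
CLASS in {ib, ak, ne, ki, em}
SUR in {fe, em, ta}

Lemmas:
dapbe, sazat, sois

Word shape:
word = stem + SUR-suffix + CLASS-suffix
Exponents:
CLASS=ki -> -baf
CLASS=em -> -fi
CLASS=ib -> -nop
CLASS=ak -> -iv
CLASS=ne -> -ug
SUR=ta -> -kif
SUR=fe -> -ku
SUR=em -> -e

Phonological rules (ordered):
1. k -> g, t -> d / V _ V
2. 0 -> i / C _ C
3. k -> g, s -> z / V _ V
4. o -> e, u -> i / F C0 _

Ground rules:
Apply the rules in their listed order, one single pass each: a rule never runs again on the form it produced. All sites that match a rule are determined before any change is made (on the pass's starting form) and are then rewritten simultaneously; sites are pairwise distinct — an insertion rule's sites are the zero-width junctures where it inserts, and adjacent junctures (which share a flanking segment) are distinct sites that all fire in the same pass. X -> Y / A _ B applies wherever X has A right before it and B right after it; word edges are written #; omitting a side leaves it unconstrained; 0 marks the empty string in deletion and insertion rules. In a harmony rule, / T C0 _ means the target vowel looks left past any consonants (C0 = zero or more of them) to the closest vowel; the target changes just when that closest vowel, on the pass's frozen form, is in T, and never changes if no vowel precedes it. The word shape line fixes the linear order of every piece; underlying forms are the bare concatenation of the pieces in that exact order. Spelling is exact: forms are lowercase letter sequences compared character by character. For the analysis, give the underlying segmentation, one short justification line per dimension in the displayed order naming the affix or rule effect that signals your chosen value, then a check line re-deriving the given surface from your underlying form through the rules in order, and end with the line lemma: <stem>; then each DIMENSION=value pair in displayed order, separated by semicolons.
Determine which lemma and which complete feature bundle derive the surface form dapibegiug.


underlying: dapbe-ku-ug
CLASS=ne - signalled by the affix -ug
SUR=fe - signalled by the affix -ku
check: dapbekuug -> dapbeguug -> dapibeguug -> dapibeguug -> dapibegiug
lemma: dapbe; CLASS=ne; SUR=fe


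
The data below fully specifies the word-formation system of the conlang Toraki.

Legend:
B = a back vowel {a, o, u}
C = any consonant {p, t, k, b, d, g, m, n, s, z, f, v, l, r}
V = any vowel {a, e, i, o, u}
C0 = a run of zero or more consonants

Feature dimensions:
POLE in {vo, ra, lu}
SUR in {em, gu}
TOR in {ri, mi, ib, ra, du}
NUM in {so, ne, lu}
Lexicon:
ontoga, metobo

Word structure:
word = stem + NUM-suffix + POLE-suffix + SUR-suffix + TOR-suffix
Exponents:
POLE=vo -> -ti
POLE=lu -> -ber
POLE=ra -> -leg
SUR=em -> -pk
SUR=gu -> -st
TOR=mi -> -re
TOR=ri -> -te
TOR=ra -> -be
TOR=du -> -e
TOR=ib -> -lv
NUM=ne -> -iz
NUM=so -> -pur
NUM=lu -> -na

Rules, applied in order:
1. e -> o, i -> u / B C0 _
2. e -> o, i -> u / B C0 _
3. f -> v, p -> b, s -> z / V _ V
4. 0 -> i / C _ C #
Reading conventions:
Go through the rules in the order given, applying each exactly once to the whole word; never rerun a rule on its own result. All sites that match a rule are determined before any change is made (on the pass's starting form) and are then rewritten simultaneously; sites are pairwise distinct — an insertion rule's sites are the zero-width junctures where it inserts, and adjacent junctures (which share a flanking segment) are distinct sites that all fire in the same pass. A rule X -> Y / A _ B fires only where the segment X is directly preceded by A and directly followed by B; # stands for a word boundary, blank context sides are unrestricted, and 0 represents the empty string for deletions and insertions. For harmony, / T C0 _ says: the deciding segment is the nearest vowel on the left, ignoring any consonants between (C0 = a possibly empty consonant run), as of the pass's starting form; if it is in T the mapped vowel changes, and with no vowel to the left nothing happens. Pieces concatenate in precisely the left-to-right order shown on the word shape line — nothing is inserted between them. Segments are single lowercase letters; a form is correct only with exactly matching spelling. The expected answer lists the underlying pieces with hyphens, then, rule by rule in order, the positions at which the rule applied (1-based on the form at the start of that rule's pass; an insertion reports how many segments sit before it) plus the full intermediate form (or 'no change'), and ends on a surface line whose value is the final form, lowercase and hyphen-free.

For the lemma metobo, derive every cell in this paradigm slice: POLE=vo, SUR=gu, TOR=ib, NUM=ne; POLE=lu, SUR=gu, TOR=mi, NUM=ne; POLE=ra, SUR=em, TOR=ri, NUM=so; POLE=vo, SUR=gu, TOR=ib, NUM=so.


cell POLE=vo, SUR=gu, TOR=ib, NUM=ne:
underlying: metobo-iz-ti-st-lv
1. e -> o, i -> u / B C0 _: fires at position(s) 7: metobouztistlv
2. e -> o, i -> u / B C0 _: fires at position(s) 10: metobouztustlv
3. f -> v, p -> b, s -> z / V _ V: no change
4. 0 -> i / C _ C #: inserts after position(s) 13: metobouztustliv
surface: metobouztustliv

cell POLE=lu, SUR=gu, TOR=mi, NUM=ne:
underlying: metobo-iz-ber-st-re
1. e -> o, i -> u / B C0 _: fires at position(s) 7: metobouzberstre
2. e -> o, i -> u / B C0 _: fires at position(s) 10: metobouzborstre
3. f -> v, p -> b, s -> z / V _ V: no change
4. 0 -> i / C _ C #: no change
surface: metobouzborstre

cell POLE=ra, SUR=em, TOR=ri, NUM=so:
underlying: metobo-pur-leg-pk-te
1. e -> o, i -> u / B C0 _: fires at position(s) 11: metobopurlogpkte
2. e -> o, i -> u / B C0 _: fires at position(s) 16: metobopurlogpkto
3. f -> v, p -> b, s -> z / V _ V: fires at position(s) 7: metoboburlogpkto
4. 0 -> i / C _ C #: no change
surface: metoboburlogpkto

cell POLE=vo, SUR=gu, TOR=ib, NUM=so:
underlying: metobo-pur-ti-st-lv
1. e -> o, i -> u / B C0 _: fires at position(s) 11: metobopurtustlv
2. e -> o, i -> u / B C0 _: no change
3. f -> v, p -> b, s -> z / V _ V: fires at position(s) 7: metoboburtustlv
4. 0 -> i / C _ C #: inserts after position(s) 14: metoboburtustliv
surface: metoboburtustliv


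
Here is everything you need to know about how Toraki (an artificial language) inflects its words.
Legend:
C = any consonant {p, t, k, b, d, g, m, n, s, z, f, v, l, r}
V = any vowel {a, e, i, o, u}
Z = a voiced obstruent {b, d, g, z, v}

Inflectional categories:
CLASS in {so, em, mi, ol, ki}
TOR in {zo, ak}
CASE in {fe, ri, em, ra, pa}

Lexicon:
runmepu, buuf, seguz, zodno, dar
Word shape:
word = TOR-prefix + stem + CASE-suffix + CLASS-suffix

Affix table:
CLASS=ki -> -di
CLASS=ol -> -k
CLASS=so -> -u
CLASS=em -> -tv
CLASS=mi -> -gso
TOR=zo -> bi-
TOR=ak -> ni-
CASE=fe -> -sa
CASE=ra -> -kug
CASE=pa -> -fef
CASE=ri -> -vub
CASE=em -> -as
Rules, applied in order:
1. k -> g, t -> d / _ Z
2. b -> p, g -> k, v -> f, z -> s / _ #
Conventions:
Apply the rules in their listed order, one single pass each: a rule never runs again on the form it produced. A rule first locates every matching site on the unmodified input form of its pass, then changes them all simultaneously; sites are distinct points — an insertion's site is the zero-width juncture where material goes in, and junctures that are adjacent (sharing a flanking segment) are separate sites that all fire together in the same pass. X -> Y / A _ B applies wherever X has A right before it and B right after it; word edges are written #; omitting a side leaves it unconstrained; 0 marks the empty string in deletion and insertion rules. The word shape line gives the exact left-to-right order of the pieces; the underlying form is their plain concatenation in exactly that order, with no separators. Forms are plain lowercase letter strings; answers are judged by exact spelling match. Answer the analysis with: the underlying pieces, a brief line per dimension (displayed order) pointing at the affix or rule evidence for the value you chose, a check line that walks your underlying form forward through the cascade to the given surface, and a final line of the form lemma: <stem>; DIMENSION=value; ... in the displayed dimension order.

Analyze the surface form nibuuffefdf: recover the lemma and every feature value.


underlying: ni-buuf-fef-tv
CLASS=em - signalled by the affix -tv
TOR=ak - signalled by the affix ni-
CASE=pa - signalled by the affix -fef
check: nibuuffeftv -> nibuuffefdv -> nibuuffefdf
lemma: buuf; CLASS=em; TOR=ak; CASE=pa


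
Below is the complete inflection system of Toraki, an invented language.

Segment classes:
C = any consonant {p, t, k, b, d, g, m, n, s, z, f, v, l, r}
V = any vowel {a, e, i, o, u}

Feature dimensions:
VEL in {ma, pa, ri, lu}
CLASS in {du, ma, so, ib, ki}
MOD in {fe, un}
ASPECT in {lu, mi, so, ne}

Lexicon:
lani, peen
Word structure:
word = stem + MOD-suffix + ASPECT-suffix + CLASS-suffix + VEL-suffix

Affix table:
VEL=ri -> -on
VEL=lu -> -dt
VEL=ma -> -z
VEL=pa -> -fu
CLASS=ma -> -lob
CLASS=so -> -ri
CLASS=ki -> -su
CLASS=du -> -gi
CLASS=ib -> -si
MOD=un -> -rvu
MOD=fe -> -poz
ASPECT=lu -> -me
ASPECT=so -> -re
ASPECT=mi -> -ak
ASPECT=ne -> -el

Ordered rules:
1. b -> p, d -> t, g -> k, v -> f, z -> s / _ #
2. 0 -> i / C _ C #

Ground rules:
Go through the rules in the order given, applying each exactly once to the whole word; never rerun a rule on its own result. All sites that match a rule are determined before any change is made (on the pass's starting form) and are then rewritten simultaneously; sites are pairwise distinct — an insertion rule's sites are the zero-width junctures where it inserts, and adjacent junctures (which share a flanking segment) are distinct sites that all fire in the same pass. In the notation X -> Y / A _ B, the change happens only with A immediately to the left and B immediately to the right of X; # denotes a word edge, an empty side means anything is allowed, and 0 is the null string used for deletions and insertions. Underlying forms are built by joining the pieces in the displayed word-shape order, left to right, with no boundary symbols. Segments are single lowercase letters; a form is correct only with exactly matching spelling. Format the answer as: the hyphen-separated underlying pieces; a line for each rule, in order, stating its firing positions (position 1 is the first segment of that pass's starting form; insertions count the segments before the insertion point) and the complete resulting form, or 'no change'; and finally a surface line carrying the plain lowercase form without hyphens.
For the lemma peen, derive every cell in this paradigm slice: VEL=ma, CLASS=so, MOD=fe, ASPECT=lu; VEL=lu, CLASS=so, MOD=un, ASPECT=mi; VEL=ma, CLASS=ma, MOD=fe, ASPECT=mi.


cell VEL=ma, CLASS=so, MOD=fe, ASPECT=lu:
underlying: peen-poz-me-ri-z
1. b -> p, d -> t, g -> k, v -> f, z -> s / _ #: fires at position(s) 12: peenpozmeris
2. 0 -> i / C _ C #: no change
surface: peenpozmeris

cell VEL=lu, CLASS=so, MOD=un, ASPECT=mi:
underlying: peen-rvu-ak-ri-dt
1. b -> p, d -> t, g -> k, v -> f, z -> s / _ #: no change
2. 0 -> i / C _ C #: inserts after position(s) 12: peenrvuakridit
surface: peenrvuakridit

cell VEL=ma, CLASS=ma, MOD=fe, ASPECT=mi:
underlying: peen-poz-ak-lob-z
1. b -> p, d -> t, g -> k, v -> f, z -> s / _ #: fires at position(s) 13: peenpozaklobs
2. 0 -> i / C _ C #: inserts after position(s) 12: peenpozaklobis
surface: peenpozaklobis


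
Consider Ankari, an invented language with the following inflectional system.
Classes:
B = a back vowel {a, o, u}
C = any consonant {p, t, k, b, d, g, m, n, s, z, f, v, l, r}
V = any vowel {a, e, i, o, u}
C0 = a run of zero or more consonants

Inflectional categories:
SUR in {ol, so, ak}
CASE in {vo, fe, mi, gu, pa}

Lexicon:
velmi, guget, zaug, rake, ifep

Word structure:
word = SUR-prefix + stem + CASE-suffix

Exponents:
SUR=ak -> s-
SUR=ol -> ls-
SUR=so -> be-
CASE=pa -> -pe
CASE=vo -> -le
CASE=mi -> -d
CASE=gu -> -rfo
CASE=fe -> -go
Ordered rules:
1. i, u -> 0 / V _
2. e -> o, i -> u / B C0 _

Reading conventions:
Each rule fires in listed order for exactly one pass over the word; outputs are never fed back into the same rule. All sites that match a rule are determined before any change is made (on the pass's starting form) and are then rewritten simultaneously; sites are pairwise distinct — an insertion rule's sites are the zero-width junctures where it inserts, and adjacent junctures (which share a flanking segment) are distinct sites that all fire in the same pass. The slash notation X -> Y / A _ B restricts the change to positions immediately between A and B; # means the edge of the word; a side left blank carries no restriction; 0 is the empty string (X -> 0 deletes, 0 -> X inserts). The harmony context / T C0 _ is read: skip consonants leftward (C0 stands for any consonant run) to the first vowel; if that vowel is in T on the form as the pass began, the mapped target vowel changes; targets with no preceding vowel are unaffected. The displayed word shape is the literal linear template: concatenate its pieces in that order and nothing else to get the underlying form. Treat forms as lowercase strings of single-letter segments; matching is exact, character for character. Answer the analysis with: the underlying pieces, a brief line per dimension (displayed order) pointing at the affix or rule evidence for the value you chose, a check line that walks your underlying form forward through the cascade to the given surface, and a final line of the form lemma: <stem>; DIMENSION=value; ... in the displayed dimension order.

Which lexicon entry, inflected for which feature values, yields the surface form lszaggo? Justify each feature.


underlying: ls-zaug-go
SUR=ol - signalled by the affix ls-
CASE=fe - signalled by the affix -go
check: lszauggo -> lszaggo -> lszaggo
lemma: zaug; SUR=ol; CASE=fe


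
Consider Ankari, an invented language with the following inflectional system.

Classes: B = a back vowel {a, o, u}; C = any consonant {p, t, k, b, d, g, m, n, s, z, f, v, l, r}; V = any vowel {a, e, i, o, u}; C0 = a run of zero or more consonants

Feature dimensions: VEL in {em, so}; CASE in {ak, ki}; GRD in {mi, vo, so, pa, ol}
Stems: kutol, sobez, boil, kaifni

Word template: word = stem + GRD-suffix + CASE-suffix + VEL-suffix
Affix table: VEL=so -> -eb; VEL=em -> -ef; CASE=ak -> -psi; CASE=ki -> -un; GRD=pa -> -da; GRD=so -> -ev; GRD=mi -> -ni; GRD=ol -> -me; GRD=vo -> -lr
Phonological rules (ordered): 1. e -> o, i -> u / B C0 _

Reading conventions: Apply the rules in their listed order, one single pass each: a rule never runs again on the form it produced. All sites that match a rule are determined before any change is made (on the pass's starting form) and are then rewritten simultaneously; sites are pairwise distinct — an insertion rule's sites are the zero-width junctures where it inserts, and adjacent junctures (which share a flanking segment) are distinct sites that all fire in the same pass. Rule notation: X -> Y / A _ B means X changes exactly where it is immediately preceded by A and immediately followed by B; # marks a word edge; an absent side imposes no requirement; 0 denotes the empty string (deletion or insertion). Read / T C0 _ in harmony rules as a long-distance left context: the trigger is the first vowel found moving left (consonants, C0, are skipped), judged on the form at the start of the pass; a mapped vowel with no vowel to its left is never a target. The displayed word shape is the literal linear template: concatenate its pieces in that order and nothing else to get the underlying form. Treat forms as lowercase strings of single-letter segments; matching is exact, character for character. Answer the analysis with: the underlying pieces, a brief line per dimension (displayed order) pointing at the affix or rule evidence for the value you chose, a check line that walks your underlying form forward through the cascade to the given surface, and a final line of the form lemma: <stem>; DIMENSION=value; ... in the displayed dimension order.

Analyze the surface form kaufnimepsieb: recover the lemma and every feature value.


underlying: kaifni-me-psi-eb
VEL=so - signalled by the affix -eb
CASE=ak - signalled by the affix -psi
GRD=ol - signalled by the affix -me
check: kaifnimepsieb -> kaufnimepsieb
lemma: kaifni; VEL=so; CASE=ak; GRD=ol


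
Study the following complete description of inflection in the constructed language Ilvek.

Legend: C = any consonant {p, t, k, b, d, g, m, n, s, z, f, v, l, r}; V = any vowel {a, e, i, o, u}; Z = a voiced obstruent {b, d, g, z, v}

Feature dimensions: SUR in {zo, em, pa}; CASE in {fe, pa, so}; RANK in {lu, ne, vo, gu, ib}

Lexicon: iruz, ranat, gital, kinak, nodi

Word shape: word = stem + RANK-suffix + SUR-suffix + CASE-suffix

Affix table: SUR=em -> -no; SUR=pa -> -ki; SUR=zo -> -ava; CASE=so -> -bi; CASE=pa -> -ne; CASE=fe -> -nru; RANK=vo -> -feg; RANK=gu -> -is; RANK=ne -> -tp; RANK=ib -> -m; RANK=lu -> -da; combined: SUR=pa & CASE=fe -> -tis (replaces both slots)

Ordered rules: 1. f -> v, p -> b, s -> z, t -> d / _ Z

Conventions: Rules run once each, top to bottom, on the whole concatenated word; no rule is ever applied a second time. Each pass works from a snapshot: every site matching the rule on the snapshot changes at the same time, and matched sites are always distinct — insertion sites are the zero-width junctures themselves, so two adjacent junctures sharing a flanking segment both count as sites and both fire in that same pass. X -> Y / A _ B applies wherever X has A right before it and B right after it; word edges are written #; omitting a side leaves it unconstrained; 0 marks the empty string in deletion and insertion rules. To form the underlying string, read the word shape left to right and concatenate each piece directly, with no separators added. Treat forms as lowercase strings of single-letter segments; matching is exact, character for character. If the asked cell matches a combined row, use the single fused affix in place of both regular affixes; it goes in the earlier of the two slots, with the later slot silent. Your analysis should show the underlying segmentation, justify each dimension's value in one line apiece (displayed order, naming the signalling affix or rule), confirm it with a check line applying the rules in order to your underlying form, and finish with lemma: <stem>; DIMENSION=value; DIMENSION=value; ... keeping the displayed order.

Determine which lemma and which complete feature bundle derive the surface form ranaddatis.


underlying: ranat-da-tis
SUR=pa - signalled by the combined affix row
CASE=fe - signalled by the combined affix row
RANK=lu - signalled by the affix -da
check: ranatdatis -> ranaddatis
lemma: ranat; SUR=pa; CASE=fe; RANK=lu


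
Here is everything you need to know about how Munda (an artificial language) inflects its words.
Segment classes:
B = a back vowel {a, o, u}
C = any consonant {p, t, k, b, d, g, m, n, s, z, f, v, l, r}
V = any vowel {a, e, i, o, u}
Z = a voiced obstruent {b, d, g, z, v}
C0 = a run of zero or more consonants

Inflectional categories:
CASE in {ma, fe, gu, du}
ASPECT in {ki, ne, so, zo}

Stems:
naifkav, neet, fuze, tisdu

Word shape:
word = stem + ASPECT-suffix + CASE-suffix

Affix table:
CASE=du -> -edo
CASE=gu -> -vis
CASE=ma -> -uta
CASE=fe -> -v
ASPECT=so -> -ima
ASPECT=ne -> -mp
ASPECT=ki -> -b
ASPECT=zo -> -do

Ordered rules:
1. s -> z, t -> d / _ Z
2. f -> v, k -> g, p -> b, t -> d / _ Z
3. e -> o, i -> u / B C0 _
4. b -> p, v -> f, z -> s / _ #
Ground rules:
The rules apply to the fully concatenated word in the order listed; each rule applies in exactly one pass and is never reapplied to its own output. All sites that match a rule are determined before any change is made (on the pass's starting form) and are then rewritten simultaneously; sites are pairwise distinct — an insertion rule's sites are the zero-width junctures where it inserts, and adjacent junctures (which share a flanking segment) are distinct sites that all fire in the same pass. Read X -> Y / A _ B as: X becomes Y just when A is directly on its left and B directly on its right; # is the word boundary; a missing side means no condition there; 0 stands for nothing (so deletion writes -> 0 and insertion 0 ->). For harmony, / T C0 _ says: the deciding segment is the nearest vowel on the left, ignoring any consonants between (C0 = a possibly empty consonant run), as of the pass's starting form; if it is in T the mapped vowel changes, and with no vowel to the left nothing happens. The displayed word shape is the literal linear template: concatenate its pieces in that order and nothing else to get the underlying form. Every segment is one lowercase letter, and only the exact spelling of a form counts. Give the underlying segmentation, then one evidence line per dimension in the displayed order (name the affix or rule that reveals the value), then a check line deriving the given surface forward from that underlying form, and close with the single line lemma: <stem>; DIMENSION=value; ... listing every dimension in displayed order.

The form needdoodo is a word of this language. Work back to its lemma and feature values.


underlying: neet-do-edo
CASE=du - signalled by the affix -edo
ASPECT=zo - signalled by the affix -do
check: neetdoedo -> needdoedo -> needdoedo -> needdoodo -> needdoodo
lemma: neet; CASE=du; ASPECT=zo


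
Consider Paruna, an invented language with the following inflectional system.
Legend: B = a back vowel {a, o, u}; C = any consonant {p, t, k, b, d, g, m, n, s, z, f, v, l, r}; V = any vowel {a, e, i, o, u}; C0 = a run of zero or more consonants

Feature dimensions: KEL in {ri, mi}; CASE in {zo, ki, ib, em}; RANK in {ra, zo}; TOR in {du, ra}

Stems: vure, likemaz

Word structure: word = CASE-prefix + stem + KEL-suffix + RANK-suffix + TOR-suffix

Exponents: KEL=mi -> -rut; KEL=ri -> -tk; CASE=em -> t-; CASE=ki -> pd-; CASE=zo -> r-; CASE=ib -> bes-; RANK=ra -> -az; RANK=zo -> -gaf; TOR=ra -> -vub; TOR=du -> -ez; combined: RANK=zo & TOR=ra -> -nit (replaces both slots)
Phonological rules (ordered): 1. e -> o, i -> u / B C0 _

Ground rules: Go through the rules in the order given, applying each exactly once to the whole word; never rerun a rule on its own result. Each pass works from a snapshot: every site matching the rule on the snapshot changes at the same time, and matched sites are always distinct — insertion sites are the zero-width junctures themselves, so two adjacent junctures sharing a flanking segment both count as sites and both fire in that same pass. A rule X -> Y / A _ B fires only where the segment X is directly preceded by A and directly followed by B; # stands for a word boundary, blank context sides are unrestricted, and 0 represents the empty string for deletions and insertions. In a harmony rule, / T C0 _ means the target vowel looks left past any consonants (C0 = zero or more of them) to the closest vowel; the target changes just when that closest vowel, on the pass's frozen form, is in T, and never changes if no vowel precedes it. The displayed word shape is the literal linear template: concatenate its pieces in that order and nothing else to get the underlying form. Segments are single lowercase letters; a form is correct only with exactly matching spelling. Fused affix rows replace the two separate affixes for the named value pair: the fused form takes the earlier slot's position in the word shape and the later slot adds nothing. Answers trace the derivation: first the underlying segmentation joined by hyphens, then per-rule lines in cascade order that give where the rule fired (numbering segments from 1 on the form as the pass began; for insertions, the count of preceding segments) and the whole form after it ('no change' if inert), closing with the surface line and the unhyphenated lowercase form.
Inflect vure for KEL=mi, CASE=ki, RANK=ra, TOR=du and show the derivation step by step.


underlying: pd-vure-rut-az-ez
1. e -> o, i -> u / B C0 _: fires at position(s) 6, 12: pdvurorutazoz
surface: pdvurorutazoz


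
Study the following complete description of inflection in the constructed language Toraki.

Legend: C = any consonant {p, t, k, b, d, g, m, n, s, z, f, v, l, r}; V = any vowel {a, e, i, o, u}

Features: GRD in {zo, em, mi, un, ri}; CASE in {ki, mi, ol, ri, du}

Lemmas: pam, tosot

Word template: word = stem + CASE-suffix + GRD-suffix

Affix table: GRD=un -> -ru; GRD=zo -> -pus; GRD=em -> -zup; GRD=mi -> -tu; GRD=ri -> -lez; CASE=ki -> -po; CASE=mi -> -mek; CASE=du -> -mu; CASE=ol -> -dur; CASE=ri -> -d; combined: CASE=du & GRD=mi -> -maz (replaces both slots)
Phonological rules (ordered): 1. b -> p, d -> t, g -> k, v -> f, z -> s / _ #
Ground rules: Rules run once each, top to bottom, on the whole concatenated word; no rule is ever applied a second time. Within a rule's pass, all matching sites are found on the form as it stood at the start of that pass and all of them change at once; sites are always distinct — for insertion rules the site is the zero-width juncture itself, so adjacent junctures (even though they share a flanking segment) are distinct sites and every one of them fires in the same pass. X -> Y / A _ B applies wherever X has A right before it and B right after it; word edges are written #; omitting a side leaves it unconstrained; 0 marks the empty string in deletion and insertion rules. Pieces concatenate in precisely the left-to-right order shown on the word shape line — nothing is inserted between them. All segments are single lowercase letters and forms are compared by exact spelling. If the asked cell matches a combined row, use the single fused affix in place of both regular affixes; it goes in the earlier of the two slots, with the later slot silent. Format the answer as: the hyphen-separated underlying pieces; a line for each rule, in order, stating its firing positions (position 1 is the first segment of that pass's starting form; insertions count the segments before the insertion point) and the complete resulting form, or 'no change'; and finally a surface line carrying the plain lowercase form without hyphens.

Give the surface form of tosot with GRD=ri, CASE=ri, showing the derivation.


underlying: tosot-d-lez
1. b -> p, d -> t, g -> k, v -> f, z -> s / _ #: fires at position(s) 9: tosotdles
surface: tosotdles


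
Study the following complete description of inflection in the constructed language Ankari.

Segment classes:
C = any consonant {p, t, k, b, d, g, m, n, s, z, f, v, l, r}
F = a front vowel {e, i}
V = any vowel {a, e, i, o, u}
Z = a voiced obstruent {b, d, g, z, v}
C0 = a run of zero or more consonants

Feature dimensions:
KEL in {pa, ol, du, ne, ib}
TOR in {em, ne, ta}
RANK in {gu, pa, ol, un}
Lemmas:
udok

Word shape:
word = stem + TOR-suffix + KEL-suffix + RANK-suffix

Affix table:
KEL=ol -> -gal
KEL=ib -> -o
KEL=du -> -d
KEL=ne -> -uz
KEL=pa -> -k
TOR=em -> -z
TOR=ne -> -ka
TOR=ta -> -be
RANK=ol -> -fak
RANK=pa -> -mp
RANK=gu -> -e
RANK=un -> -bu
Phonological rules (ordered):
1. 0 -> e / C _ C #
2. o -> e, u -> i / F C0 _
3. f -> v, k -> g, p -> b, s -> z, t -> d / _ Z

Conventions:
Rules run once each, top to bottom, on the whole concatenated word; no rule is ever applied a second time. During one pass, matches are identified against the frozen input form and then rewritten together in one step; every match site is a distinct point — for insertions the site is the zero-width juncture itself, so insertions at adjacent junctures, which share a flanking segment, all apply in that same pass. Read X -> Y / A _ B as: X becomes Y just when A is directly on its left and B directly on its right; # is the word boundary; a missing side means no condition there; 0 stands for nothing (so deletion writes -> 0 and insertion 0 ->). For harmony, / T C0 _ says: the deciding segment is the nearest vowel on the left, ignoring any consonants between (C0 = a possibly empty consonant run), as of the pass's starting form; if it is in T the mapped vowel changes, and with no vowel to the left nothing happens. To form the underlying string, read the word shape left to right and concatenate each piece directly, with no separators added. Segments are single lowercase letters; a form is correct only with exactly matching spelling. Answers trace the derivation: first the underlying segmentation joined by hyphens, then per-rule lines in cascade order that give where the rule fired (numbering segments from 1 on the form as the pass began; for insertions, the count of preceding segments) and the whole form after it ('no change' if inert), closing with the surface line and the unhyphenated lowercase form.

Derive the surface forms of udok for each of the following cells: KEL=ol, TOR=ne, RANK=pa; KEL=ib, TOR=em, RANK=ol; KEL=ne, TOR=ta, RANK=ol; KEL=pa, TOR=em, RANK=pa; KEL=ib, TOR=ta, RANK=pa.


cell KEL=ol, TOR=ne, RANK=pa:
underlying: udok-ka-gal-mp
1. 0 -> e / C _ C #: inserts after position(s) 10: udokkagalmep
2. o -> e, u -> i / F C0 _: no change
3. f -> v, k -> g, p -> b, s -> z, t -> d / _ Z: no change
surface: udokkagalmep

cell KEL=ib, TOR=em, RANK=ol:
underlying: udok-z-o-fak
1. 0 -> e / C _ C #: no change
2. o -> e, u -> i / F C0 _: no change
3. f -> v, k -> g, p -> b, s -> z, t -> d / _ Z: fires at position(s) 4: udogzofak
surface: udogzofak

cell KEL=ne, TOR=ta, RANK=ol:
underlying: udok-be-uz-fak
1. 0 -> e / C _ C #: no change
2. o -> e, u -> i / F C0 _: fires at position(s) 7: udokbeizfak
3. f -> v, k -> g, p -> b, s -> z, t -> d / _ Z: fires at position(s) 4: udogbeizfak
surface: udogbeizfak

cell KEL=pa, TOR=em, RANK=pa:
underlying: udok-z-k-mp
1. 0 -> e / C _ C #: inserts after position(s) 7: udokzkmep
2. o -> e, u -> i / F C0 _: no change
3. f -> v, k -> g, p -> b, s -> z, t -> d / _ Z: fires at position(s) 4: udogzkmep
surface: udogzkmep

cell KEL=ib, TOR=ta, RANK=pa:
underlying: udok-be-o-mp
1. 0 -> e / C _ C #: inserts after position(s) 8: udokbeomep
2. o -> e, u -> i / F C0 _: fires at position(s) 7: udokbeemep
3. f -> v, k -> g, p -> b, s -> z, t -> d / _ Z: fires at position(s) 4: udogbeemep
surface: udogbeemep
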